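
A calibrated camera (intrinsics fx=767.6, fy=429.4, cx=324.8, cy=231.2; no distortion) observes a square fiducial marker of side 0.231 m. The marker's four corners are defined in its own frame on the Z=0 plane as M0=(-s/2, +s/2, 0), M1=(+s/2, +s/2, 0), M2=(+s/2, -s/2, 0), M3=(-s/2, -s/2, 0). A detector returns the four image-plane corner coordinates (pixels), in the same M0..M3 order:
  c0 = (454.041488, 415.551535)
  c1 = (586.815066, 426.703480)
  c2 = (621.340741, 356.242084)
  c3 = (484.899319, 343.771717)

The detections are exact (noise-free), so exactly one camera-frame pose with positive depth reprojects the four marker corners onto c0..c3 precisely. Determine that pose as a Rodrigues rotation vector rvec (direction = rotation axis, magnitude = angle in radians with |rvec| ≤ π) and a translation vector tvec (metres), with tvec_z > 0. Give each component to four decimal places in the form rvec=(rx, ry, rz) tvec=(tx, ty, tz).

Intrinsics K: fx=767.6, fy=429.4, cx=324.8, cy=231.2
Marker side s = 0.231 m; corners in marker frame (Z=0):
  M0 = (-0.1155, +0.1155, 0)
  M1 = (+0.1155, +0.1155, 0)
  M2 = (+0.1155, -0.1155, 0)
  M3 = (-0.1155, -0.1155, 0)
Detected image corners:
  c0 = (454.041488, 415.551535) px
  c1 = (586.815066, 426.703480) px
  c2 = (621.340741, 356.242084) px
  c3 = (484.899319, 343.771717) px
Planar DLT: solve 8×8 A·h = b for H (H[2,2]=1):
  H  [+613.89402 -70.65764 +536.97799]
  H  [+73.56900 +358.80331 +386.14962]
  H  [+0.05831 +0.13212 +1.00000]
B = K⁻¹H; ‖b₁‖=0.789771, ‖b₂‖=0.789771; λ = 2/(‖b₁‖+‖b₂‖) = 1.266190, sign → tz>0 ⇒ λ=+1.266190
r₁ = λ·B[:,0] = (+0.98140,+0.17718,+0.07383); r₂ = λ·B[:,1] = (-0.18734,+0.96795,+0.16729)
r₃ = r₁×r₂ = (-0.04182,-0.17801,+0.98314); SVD([r₁ r₂ r₃]) → R = UVᵀ:
  R  [+0.98140 -0.18734 -0.04182]
  R  [+0.17718 +0.96795 -0.17801]
  R  [+0.07383 +0.16729 +0.98314]
t = (+0.35000, +0.45691, +1.26619) m
tr R = 2.932490; θ = arccos((tr R − 1)/2) = 0.260564 rad = 14.929°
axis k = ((R−Rᵀ)₃₂, (R−Rᵀ)₁₃, (R−Rᵀ)₂₁) / (2 sinθ) = (+0.670156, -0.224459, +0.707467)
rvec = θ·k = (+0.174618, -0.058486, +0.184340)

rvec=(0.1746, -0.0585, 0.1843) tvec=(0.3500, 0.4569, 1.2662)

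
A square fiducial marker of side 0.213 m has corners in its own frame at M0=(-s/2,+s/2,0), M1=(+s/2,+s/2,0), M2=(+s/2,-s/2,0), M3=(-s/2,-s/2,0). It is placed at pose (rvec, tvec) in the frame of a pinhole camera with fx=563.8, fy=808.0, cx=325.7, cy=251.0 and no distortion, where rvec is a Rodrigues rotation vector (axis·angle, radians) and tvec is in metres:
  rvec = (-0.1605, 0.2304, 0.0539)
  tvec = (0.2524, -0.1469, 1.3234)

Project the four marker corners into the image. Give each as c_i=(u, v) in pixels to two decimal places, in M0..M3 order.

Intrinsics K: fx=563.8, fy=808.0, cx=325.7, cy=251.0
Marker side s = 0.213 m; corners in marker frame (Z=0):
  M0 = (-0.1065, +0.1065, 0)
  M1 = (+0.1065, +0.1065, 0)
  M2 = (+0.1065, -0.1065, 0)
  M3 = (-0.1065, -0.1065, 0)
rvec = (-0.1605, 0.2304, 0.0539), |rvec| = θ = 0.28592 rad = 16.382°
Rodrigues: sinθ=0.28204, 1−cosθ=0.04060; R = I + sinθ·[k]× + (1−cosθ)·[k]×²:
    [+0.97220 -0.07153 +0.22298]
    [+0.03480 +0.98576 +0.16449]
    [-0.23157 -0.15216 +0.96085]
t = (0.2524, -0.1469, 1.3234) m
M0: Pc = R·M0+t = (+0.14124, -0.04562, +1.33186); u = 563.8·(+0.14124)/1.33186 + 325.7 = 385.4908, v = 808.0·(-0.04562)/1.33186 + 251.0 = 223.3220
M1: Pc = R·M1+t = (+0.34832, -0.03821, +1.28253); u = 563.8·(+0.34832)/1.28253 + 325.7 = 478.8213, v = 808.0·(-0.03821)/1.28253 + 251.0 = 226.9280
M2: Pc = R·M2+t = (+0.36356, -0.24818, +1.31494); u = 563.8·(+0.36356)/1.31494 + 325.7 = 481.5802, v = 808.0·(-0.24818)/1.31494 + 251.0 = 98.5011
M3: Pc = R·M3+t = (+0.15648, -0.25559, +1.36427); u = 563.8·(+0.15648)/1.36427 + 325.7 = 390.3670, v = 808.0·(-0.25559)/1.36427 + 251.0 = 99.6240

c0=(385.49, 223.32) c1=(478.82, 226.93) c2=(481.58, 98.50) c3=(390.37, 99.62)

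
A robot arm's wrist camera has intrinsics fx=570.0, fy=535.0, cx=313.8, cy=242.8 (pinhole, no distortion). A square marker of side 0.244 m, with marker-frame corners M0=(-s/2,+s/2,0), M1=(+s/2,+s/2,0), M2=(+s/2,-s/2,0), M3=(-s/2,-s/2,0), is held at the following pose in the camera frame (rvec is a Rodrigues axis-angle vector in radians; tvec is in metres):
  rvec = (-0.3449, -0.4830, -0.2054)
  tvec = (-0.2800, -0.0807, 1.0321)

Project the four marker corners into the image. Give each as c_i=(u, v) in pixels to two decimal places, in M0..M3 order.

c0=(99.91, 268.66) c1=(237.84, 251.99) c2=(208.64, 144.45) c3=(76.46, 147.33)

Intrinsics K: fx=570.0, fy=535.0, cx=313.8, cy=242.8
Marker side s = 0.244 m; corners in marker frame (Z=0):
  M0 = (-0.1220, +0.1220, 0)
  M1 = (+0.1220, +0.1220, 0)
  M2 = (+0.1220, -0.1220, 0)
  M3 = (-0.1220, -0.1220, 0)
rvec = (-0.3449, -0.4830, -0.2054), |rvec| = θ = 0.62804 rad = 35.984°
Rodrigues: sinθ=0.58756, 1−cosθ=0.19082; R = I + sinθ·[k]× + (1−cosθ)·[k]×²:
    [+0.86673 +0.27275 -0.41760]
    [-0.11157 +0.92204 +0.37066]
    [+0.48614 -0.27467 +0.82959]
t = (-0.2800, -0.0807, 1.0321) m
M0: Pc = R·M0+t = (-0.35247, +0.04540, +0.93928); u = 570.0·(-0.35247)/0.93928 + 313.8 = 99.9074, v = 535.0·(+0.04540)/0.93928 + 242.8 = 268.6595
M1: Pc = R·M1+t = (-0.14098, +0.01818, +1.05790); u = 570.0·(-0.14098)/1.05790 + 313.8 = 237.8377, v = 535.0·(+0.01818)/1.05790 + 242.8 = 251.9927
M2: Pc = R·M2+t = (-0.20753, -0.20680, +1.12492); u = 570.0·(-0.20753)/1.12492 + 313.8 = 208.6415, v = 535.0·(-0.20680)/1.12492 + 242.8 = 144.4478
M3: Pc = R·M3+t = (-0.41902, -0.17958, +1.00630); u = 570.0·(-0.41902)/1.00630 + 313.8 = 76.4560, v = 535.0·(-0.17958)/1.00630 + 242.8 = 147.3276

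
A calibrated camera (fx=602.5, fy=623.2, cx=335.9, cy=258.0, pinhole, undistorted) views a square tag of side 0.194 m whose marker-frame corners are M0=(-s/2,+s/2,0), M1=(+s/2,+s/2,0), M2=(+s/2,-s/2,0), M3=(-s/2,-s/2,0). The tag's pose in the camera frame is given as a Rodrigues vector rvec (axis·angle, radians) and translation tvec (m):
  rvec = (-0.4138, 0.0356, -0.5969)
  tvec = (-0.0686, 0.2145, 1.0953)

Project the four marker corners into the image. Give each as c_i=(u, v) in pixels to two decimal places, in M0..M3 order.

Intrinsics K: fx=602.5, fy=623.2, cx=335.9, cy=258.0
Marker side s = 0.194 m; corners in marker frame (Z=0):
  M0 = (-0.0970, +0.0970, 0)
  M1 = (+0.0970, +0.0970, 0)
  M2 = (+0.0970, -0.0970, 0)
  M3 = (-0.0970, -0.0970, 0)
rvec = (-0.4138, 0.0356, -0.5969), |rvec| = θ = 0.72718 rad = 41.664°
Rodrigues: sinθ=0.66476, 1−cosθ=0.25295; R = I + sinθ·[k]× + (1−cosθ)·[k]×²:
    [+0.82896 +0.53862 +0.15070]
    [-0.55271 +0.74766 +0.36812]
    [+0.08561 -0.38845 +0.91749]
t = (-0.0686, 0.2145, 1.0953) m
M0: Pc = R·M0+t = (-0.09676, +0.34064, +1.04932); u = 602.5·(-0.09676)/1.04932 + 335.9 = 280.3403, v = 623.2·(+0.34064)/1.04932 + 258.0 = 460.3074
M1: Pc = R·M1+t = (+0.06406, +0.23341, +1.06592); u = 602.5·(+0.06406)/1.06592 + 335.9 = 372.1066, v = 623.2·(+0.23341)/1.06592 + 258.0 = 394.4646
M2: Pc = R·M2+t = (-0.04044, +0.08836, +1.14128); u = 602.5·(-0.04044)/1.14128 + 335.9 = 314.5528, v = 623.2·(+0.08836)/1.14128 + 258.0 = 306.2512
M3: Pc = R·M3+t = (-0.20126, +0.19559, +1.12468); u = 602.5·(-0.20126)/1.12468 + 335.9 = 228.0854, v = 623.2·(+0.19559)/1.12468 + 258.0 = 366.3796

c0=(280.34, 460.31) c1=(372.11, 394.46) c2=(314.55, 306.25) c3=(228.09, 366.38)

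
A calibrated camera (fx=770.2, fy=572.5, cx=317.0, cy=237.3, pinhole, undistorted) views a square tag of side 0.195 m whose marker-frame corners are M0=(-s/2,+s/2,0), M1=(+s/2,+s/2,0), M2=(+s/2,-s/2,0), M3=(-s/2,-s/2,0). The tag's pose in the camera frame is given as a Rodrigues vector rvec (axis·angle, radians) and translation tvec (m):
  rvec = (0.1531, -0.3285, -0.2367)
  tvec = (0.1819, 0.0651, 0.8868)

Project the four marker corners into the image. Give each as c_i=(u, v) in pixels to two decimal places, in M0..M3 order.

Intrinsics K: fx=770.2, fy=572.5, cx=317.0, cy=237.3
Marker side s = 0.195 m; corners in marker frame (Z=0):
  M0 = (-0.0975, +0.0975, 0)
  M1 = (+0.0975, +0.0975, 0)
  M2 = (+0.0975, -0.0975, 0)
  M3 = (-0.0975, -0.0975, 0)
rvec = (0.1531, -0.3285, -0.2367), |rvec| = θ = 0.43287 rad = 24.802°
Rodrigues: sinθ=0.41948, 1−cosθ=0.09224; R = I + sinθ·[k]× + (1−cosθ)·[k]×²:
    [+0.91930 +0.20462 -0.33617]
    [-0.25413 +0.96088 -0.11009]
    [+0.30050 +0.18664 +0.93534]
t = (0.1819, 0.0651, 0.8868) m
M0: Pc = R·M0+t = (+0.11222, +0.18356, +0.87570); u = 770.2·(+0.11222)/0.87570 + 317.0 = 415.6991, v = 572.5·(+0.18356)/0.87570 + 237.3 = 357.3076
M1: Pc = R·M1+t = (+0.29148, +0.13401, +0.93430); u = 770.2·(+0.29148)/0.93430 + 317.0 = 557.2877, v = 572.5·(+0.13401)/0.93430 + 237.3 = 319.4149
M2: Pc = R·M2+t = (+0.25158, -0.05336, +0.89790); u = 770.2·(+0.25158)/0.89790 + 317.0 = 532.8011, v = 572.5·(-0.05336)/0.89790 + 237.3 = 203.2752
M3: Pc = R·M3+t = (+0.07232, -0.00381, +0.83930); u = 770.2·(+0.07232)/0.83930 + 317.0 = 383.3633, v = 572.5·(-0.00381)/0.83930 + 237.3 = 234.7024

c0=(415.70, 357.31) c1=(557.29, 319.41) c2=(532.80, 203.28) c3=(383.36, 234.70)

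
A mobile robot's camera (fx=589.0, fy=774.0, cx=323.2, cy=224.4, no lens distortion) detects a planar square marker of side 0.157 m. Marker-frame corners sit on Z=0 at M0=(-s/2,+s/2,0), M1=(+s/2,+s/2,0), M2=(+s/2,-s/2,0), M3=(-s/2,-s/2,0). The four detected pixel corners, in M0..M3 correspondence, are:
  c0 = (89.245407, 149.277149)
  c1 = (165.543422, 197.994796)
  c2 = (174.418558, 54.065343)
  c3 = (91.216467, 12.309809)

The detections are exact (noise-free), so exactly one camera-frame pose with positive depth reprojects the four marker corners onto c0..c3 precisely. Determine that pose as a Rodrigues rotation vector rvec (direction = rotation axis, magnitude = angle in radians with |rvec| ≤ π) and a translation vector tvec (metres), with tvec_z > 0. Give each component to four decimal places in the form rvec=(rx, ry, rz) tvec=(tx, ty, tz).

Intrinsics K: fx=589.0, fy=774.0, cx=323.2, cy=224.4
Marker side s = 0.157 m; corners in marker frame (Z=0):
  M0 = (-0.0785, +0.0785, 0)
  M1 = (+0.0785, +0.0785, 0)
  M2 = (+0.0785, -0.0785, 0)
  M3 = (-0.0785, -0.0785, 0)
Detected image corners:
  c0 = (89.245407, 149.277149) px
  c1 = (165.543422, 197.994796) px
  c2 = (174.418558, 54.065343) px
  c3 = (91.216467, 12.309809) px
Planar DLT: solve 8×8 A·h = b for H (H[2,2]=1):
  H  [+444.25646 +33.76182 +128.48443]
  H  [+239.11019 +947.36297 +105.41334]
  H  [-0.48276 +0.51858 +1.00000]
B = K⁻¹H; ‖b₁‖=1.213778, ‖b₂‖=1.213778; λ = 2/(‖b₁‖+‖b₂‖) = 0.823874, sign → tz>0 ⇒ λ=+0.823874
r₁ = λ·B[:,0] = (+0.83966,+0.36983,-0.39774); r₂ = λ·B[:,1] = (-0.18722,+0.88454,+0.42725)
r₃ = r₁×r₂ = (+0.50982,-0.28428,+0.81195); SVD([r₁ r₂ r₃]) → R = UVᵀ:
  R  [+0.83966 -0.18722 +0.50982]
  R  [+0.36983 +0.88454 -0.28428]
  R  [-0.39774 +0.42725 +0.81195]
t = (-0.27236, -0.12665, +0.82387) m
tr R = 2.536152; θ = arccos((tr R − 1)/2) = 0.694965 rad = 39.819°
axis k = ((R−Rᵀ)₃₂, (R−Rᵀ)₁₃, (R−Rᵀ)₂₁) / (2 sinθ) = (+0.555568, +0.708635, +0.434949)
rvec = θ·k = (+0.386100, +0.492476, +0.302275)

rvec=(0.3861, 0.4925, 0.3023) tvec=(-0.2724, -0.1267, 0.8239)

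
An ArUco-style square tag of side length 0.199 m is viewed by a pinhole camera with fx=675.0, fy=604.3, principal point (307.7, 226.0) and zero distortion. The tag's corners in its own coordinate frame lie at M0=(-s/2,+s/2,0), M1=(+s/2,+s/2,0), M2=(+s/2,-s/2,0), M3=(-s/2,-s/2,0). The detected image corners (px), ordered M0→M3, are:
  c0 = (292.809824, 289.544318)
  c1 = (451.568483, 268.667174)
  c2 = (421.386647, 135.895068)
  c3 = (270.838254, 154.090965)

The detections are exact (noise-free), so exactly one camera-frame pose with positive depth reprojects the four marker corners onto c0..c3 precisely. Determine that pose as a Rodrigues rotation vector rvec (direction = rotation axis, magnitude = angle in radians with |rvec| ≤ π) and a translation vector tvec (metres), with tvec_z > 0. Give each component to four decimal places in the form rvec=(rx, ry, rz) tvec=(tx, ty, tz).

rvec=(-0.2428, -0.0343, -0.1461) tvec=(0.0654, -0.0225, 0.8561)

Intrinsics K: fx=675.0, fy=604.3, cx=307.7, cy=226.0
Marker side s = 0.199 m; corners in marker frame (Z=0):
  M0 = (-0.0995, +0.0995, 0)
  M1 = (+0.0995, +0.0995, 0)
  M2 = (+0.0995, -0.0995, 0)
  M3 = (-0.0995, -0.0995, 0)
Detected image corners:
  c0 = (292.809824, 289.544318) px
  c1 = (451.568483, 268.667174) px
  c2 = (421.386647, 135.895068) px
  c3 = (270.838254, 154.090965) px
Planar DLT: solve 8×8 A·h = b for H (H[2,2]=1):
  H  [+798.17940 +31.70873 +359.25417]
  H  [-85.23812 +615.17386 +210.14335]
  H  [+0.06013 -0.27691 +1.00000]
B = K⁻¹H; ‖b₁‖=1.168147, ‖b₂‖=1.168147; λ = 2/(‖b₁‖+‖b₂‖) = 0.856056, sign → tz>0 ⇒ λ=+0.856056
r₁ = λ·B[:,0] = (+0.98881,-0.14000,+0.05147); r₂ = λ·B[:,1] = (+0.14827,+0.96011,-0.23705)
r₃ = r₁×r₂ = (-0.01623,+0.24203,+0.97013); SVD([r₁ r₂ r₃]) → R = UVᵀ:
  R  [+0.98881 +0.14827 -0.01623]
  R  [-0.14000 +0.96011 +0.24203]
  R  [+0.05147 -0.23705 +0.97013]
t = (+0.06538, -0.02246, +0.85606) m
tr R = 2.919060; θ = arccos((tr R − 1)/2) = 0.285468 rad = 16.356°
axis k = ((R−Rᵀ)₃₂, (R−Rᵀ)₁₃, (R−Rᵀ)₂₁) / (2 sinθ) = (-0.850630, -0.120208, -0.511838)
rvec = θ·k = (-0.242827, -0.034316, -0.146113)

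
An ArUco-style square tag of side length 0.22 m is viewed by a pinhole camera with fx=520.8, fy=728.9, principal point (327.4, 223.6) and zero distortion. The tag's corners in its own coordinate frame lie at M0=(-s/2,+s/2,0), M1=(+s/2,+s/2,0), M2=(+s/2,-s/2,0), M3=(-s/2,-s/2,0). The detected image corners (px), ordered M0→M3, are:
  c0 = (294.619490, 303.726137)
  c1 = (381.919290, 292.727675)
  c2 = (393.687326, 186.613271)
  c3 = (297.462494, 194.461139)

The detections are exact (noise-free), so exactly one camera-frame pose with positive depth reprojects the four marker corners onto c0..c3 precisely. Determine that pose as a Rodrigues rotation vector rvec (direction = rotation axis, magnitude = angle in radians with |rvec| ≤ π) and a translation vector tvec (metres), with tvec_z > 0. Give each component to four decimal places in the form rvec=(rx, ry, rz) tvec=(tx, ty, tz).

rvec=(0.5919, -0.2250, -0.0016) tvec=(0.0354, 0.0390, 1.2137)

Intrinsics K: fx=520.8, fy=728.9, cx=327.4, cy=223.6
Marker side s = 0.22 m; corners in marker frame (Z=0):
  M0 = (-0.1100, +0.1100, 0)
  M1 = (+0.1100, +0.1100, 0)
  M2 = (+0.1100, -0.1100, 0)
  M3 = (-0.1100, -0.1100, 0)
Detected image corners:
  c0 = (294.619490, 303.726137) px
  c1 = (381.919290, 292.727675) px
  c2 = (393.687326, 186.613271) px
  c3 = (297.462494, 194.461139) px
Planar DLT: solve 8×8 A·h = b for H (H[2,2]=1):
  H  [+475.19318 +122.27779 +342.61146]
  H  [-0.94472 +600.76776 +246.99252]
  H  [+0.17287 +0.45587 +1.00000]
B = K⁻¹H; ‖b₁‖=0.823927, ‖b₂‖=0.823927; λ = 2/(‖b₁‖+‖b₂‖) = 1.213700, sign → tz>0 ⇒ λ=+1.213700
r₁ = λ·B[:,0] = (+0.97552,-0.06594,+0.20982); r₂ = λ·B[:,1] = (-0.06286,+0.83062,+0.55328)
r₃ = r₁×r₂ = (-0.21076,-0.55293,+0.80614); SVD([r₁ r₂ r₃]) → R = UVᵀ:
  R  [+0.97552 -0.06286 -0.21076]
  R  [-0.06594 +0.83062 -0.55293]
  R  [+0.20982 +0.55328 +0.80614]
t = (+0.03545, +0.03895, +1.21370) m
tr R = 2.612269; θ = arccos((tr R − 1)/2) = 0.633206 rad = 36.280°
axis k = ((R−Rᵀ)₃₂, (R−Rᵀ)₁₃, (R−Rᵀ)₂₁) / (2 sinθ) = (+0.934720, -0.355374, -0.002601)
rvec = θ·k = (+0.591871, -0.225025, -0.001647)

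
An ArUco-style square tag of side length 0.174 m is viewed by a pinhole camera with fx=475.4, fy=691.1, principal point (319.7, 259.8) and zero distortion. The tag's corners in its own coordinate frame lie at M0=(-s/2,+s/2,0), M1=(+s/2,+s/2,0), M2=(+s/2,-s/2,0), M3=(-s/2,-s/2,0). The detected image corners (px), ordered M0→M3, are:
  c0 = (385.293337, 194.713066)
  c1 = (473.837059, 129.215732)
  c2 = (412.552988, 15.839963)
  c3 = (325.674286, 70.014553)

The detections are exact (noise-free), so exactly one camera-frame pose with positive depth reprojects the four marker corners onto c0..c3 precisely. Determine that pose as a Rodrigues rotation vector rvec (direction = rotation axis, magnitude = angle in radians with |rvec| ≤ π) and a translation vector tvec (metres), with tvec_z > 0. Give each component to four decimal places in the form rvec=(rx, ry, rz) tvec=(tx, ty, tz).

Intrinsics K: fx=475.4, fy=691.1, cx=319.7, cy=259.8
Marker side s = 0.174 m; corners in marker frame (Z=0):
  M0 = (-0.0870, +0.0870, 0)
  M1 = (+0.0870, +0.0870, 0)
  M2 = (+0.0870, -0.0870, 0)
  M3 = (-0.0870, -0.0870, 0)
Detected image corners:
  c0 = (385.293337, 194.713066) px
  c1 = (473.837059, 129.215732) px
  c2 = (412.552988, 15.839963) px
  c3 = (325.674286, 70.014553) px
Planar DLT: solve 8×8 A·h = b for H (H[2,2]=1):
  H  [+649.80639 +203.47316 +399.78420]
  H  [-305.44237 +646.11994 +99.62654]
  H  [+0.36528 -0.36085 +1.00000]
B = K⁻¹H; ‖b₁‖=1.313821, ‖b₂‖=1.313821; λ = 2/(‖b₁‖+‖b₂‖) = 0.761139, sign → tz>0 ⇒ λ=+0.761139
r₁ = λ·B[:,0] = (+0.85340,-0.44091,+0.27803); r₂ = λ·B[:,1] = (+0.51047,+0.81485,-0.27466)
r₃ = r₁×r₂ = (-0.10545,+0.37632,+0.92047); SVD([r₁ r₂ r₃]) → R = UVᵀ:
  R  [+0.85340 +0.51047 -0.10545]
  R  [-0.44091 +0.81485 +0.37632]
  R  [+0.27803 -0.27466 +0.92047]
t = (+0.12822, -0.17641, +0.76114) m
tr R = 2.588723; θ = arccos((tr R − 1)/2) = 0.652840 rad = 37.405°
axis k = ((R−Rᵀ)₃₂, (R−Rᵀ)₁₃, (R−Rᵀ)₂₁) / (2 sinθ) = (-0.535830, -0.315646, -0.783105)
rvec = θ·k = (-0.349812, -0.206066, -0.511243)

rvec=(-0.3498, -0.2061, -0.5112) tvec=(0.1282, -0.1764, 0.7611)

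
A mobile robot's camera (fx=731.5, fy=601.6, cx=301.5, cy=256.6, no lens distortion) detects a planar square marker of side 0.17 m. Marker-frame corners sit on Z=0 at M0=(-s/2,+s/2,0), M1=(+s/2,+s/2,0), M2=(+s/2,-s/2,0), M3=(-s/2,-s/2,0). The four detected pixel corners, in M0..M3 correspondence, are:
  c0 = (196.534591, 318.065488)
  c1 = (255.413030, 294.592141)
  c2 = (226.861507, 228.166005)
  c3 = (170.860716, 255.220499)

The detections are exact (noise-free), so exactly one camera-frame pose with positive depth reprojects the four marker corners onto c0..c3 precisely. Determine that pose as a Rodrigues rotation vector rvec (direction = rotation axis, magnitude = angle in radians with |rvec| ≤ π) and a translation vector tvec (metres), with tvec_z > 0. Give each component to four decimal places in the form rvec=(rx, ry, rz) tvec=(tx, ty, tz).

rvec=(-0.0648, 0.6132, -0.3947) tvec=(-0.1812, 0.0427, 1.4706)

Intrinsics K: fx=731.5, fy=601.6, cx=301.5, cy=256.6
Marker side s = 0.17 m; corners in marker frame (Z=0):
  M0 = (-0.0850, +0.0850, 0)
  M1 = (+0.0850, +0.0850, 0)
  M2 = (+0.0850, -0.0850, 0)
  M3 = (-0.0850, -0.0850, 0)
Detected image corners:
  c0 = (196.534591, 318.065488) px
  c1 = (255.413030, 294.592141) px
  c2 = (226.861507, 228.166005) px
  c3 = (170.860716, 255.220499) px
Planar DLT: solve 8×8 A·h = b for H (H[2,2]=1):
  H  [+258.69136 +133.95790 +211.37135]
  H  [-250.75807 +347.29044 +274.08421]
  H  [-0.37239 -0.11892 +1.00000]
B = K⁻¹H; ‖b₁‖=0.680013, ‖b₂‖=0.680013; λ = 2/(‖b₁‖+‖b₂‖) = 1.470561, sign → tz>0 ⇒ λ=+1.470561
r₁ = λ·B[:,0] = (+0.74577,-0.37938,-0.54763); r₂ = λ·B[:,1] = (+0.34138,+0.92351,-0.17488)
r₃ = r₁×r₂ = (+0.57209,-0.05653,+0.81824); SVD([r₁ r₂ r₃]) → R = UVᵀ:
  R  [+0.74577 +0.34138 +0.57209]
  R  [-0.37938 +0.92351 -0.05653]
  R  [-0.54763 -0.17488 +0.81824]
t = (-0.18119, +0.04274, +1.47056) m
tr R = 2.487527; θ = arccos((tr R − 1)/2) = 0.732114 rad = 41.947°
axis k = ((R−Rᵀ)₃₂, (R−Rᵀ)₁₃, (R−Rᵀ)₂₁) / (2 sinθ) = (-0.088526, +0.837556, -0.539131)
rvec = θ·k = (-0.064811, +0.613186, -0.394705)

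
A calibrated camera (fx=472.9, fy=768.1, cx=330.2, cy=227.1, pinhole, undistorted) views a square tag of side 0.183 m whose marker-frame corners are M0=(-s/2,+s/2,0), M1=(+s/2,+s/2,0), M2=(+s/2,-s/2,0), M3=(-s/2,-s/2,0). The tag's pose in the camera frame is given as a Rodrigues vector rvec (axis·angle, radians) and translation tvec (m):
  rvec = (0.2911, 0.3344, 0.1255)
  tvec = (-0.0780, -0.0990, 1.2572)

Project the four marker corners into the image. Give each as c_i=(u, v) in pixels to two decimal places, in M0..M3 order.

Intrinsics K: fx=472.9, fy=768.1, cx=330.2, cy=227.1
Marker side s = 0.183 m; corners in marker frame (Z=0):
  M0 = (-0.0915, +0.0915, 0)
  M1 = (+0.0915, +0.0915, 0)
  M2 = (+0.0915, -0.0915, 0)
  M3 = (-0.0915, -0.0915, 0)
rvec = (0.2911, 0.3344, 0.1255), |rvec| = θ = 0.46077 rad = 26.400°
Rodrigues: sinθ=0.44464, 1−cosθ=0.10429; R = I + sinθ·[k]× + (1−cosθ)·[k]×²:
    [+0.93733 -0.07329 +0.34064]
    [+0.16892 +0.95064 -0.26029]
    [-0.30475 +0.30152 +0.90345]
t = (-0.0780, -0.0990, 1.2572) m
M0: Pc = R·M0+t = (-0.17047, -0.02747, +1.31267); u = 472.9·(-0.17047)/1.31267 + 330.2 = 268.7863, v = 768.1·(-0.02747)/1.31267 + 227.1 = 211.0244
M1: Pc = R·M1+t = (+0.00106, +0.00344, +1.25691); u = 472.9·(+0.00106)/1.25691 + 330.2 = 330.5988, v = 768.1·(+0.00344)/1.25691 + 227.1 = 229.2021
M2: Pc = R·M2+t = (+0.01447, -0.17053, +1.20173); u = 472.9·(+0.01447)/1.20173 + 330.2 = 335.8950, v = 768.1·(-0.17053)/1.20173 + 227.1 = 118.1054
M3: Pc = R·M3+t = (-0.15706, -0.20144, +1.25749); u = 472.9·(-0.15706)/1.25749 + 330.2 = 271.1352, v = 768.1·(-0.20144)/1.25749 + 227.1 = 104.0570

c0=(268.79, 211.02) c1=(330.60, 229.20) c2=(335.89, 118.11) c3=(271.14, 104.06)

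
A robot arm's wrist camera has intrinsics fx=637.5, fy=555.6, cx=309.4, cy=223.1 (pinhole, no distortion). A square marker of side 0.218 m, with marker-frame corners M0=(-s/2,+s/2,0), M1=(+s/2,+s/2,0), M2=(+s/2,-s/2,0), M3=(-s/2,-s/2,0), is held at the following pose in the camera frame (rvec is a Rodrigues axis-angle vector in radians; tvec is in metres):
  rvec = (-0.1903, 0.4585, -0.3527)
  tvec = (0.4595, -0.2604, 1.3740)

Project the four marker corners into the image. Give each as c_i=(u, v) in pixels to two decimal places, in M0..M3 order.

Intrinsics K: fx=637.5, fy=555.6, cx=309.4, cy=223.1
Marker side s = 0.218 m; corners in marker frame (Z=0):
  M0 = (-0.1090, +0.1090, 0)
  M1 = (+0.1090, +0.1090, 0)
  M2 = (+0.1090, -0.1090, 0)
  M3 = (-0.1090, -0.1090, 0)
rvec = (-0.1903, 0.4585, -0.3527), |rvec| = θ = 0.60896 rad = 34.891°
Rodrigues: sinθ=0.57202, 1−cosθ=0.17976; R = I + sinθ·[k]× + (1−cosθ)·[k]×²:
    [+0.83780 +0.28901 +0.46322]
    [-0.37360 +0.92215 +0.10037]
    [-0.39815 -0.25714 +0.88054]
t = (0.4595, -0.2604, 1.3740) m
M0: Pc = R·M0+t = (+0.39968, -0.11916, +1.38937); u = 637.5·(+0.39968)/1.38937 + 309.4 = 492.7905, v = 555.6·(-0.11916)/1.38937 + 223.1 = 175.4470
M1: Pc = R·M1+t = (+0.58232, -0.20061, +1.30257); u = 637.5·(+0.58232)/1.30257 + 309.4 = 594.3974, v = 555.6·(-0.20061)/1.30257 + 223.1 = 137.5325
M2: Pc = R·M2+t = (+0.51932, -0.40164, +1.35863); u = 637.5·(+0.51932)/1.35863 + 309.4 = 553.0757, v = 555.6·(-0.40164)/1.35863 + 223.1 = 58.8545
M3: Pc = R·M3+t = (+0.33668, -0.32019, +1.44543); u = 637.5·(+0.33668)/1.44543 + 309.4 = 457.8907, v = 555.6·(-0.32019)/1.44543 + 223.1 = 100.0231

c0=(492.79, 175.45) c1=(594.40, 137.53) c2=(553.08, 58.85) c3=(457.89, 100.02)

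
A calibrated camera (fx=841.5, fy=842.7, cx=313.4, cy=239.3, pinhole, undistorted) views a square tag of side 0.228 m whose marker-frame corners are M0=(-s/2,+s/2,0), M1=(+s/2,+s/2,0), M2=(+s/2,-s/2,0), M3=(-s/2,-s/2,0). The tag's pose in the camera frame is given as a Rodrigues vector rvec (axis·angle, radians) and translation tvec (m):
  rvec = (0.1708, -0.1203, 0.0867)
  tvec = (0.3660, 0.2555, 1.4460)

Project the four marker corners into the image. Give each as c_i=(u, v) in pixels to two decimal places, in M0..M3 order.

c0=(453.98, 447.78) c1=(579.53, 453.54) c2=(599.24, 328.27) c3=(470.77, 319.79)

Intrinsics K: fx=841.5, fy=842.7, cx=313.4, cy=239.3
Marker side s = 0.228 m; corners in marker frame (Z=0):
  M0 = (-0.1140, +0.1140, 0)
  M1 = (+0.1140, +0.1140, 0)
  M2 = (+0.1140, -0.1140, 0)
  M3 = (-0.1140, -0.1140, 0)
rvec = (0.1708, -0.1203, 0.0867), |rvec| = θ = 0.22619 rad = 12.960°
Rodrigues: sinθ=0.22427, 1−cosθ=0.02547; R = I + sinθ·[k]× + (1−cosθ)·[k]×²:
    [+0.98905 -0.09619 -0.11190]
    [+0.07573 +0.98173 -0.17454]
    [+0.12665 +0.16415 +0.97827]
t = (0.3660, 0.2555, 1.4460) m
M0: Pc = R·M0+t = (+0.24228, +0.35878, +1.45028); u = 841.5·(+0.24228)/1.45028 + 313.4 = 453.9804, v = 842.7·(+0.35878)/1.45028 + 239.3 = 447.7758
M1: Pc = R·M1+t = (+0.46779, +0.37605, +1.47915); u = 841.5·(+0.46779)/1.47915 + 313.4 = 579.5268, v = 842.7·(+0.37605)/1.47915 + 239.3 = 453.5433
M2: Pc = R·M2+t = (+0.48972, +0.15222, +1.44172); u = 841.5·(+0.48972)/1.44172 + 313.4 = 599.2366, v = 842.7·(+0.15222)/1.44172 + 239.3 = 328.2715
M3: Pc = R·M3+t = (+0.26421, +0.13495, +1.41285); u = 841.5·(+0.26421)/1.41285 + 313.4 = 470.7673, v = 842.7·(+0.13495)/1.41285 + 239.3 = 319.7909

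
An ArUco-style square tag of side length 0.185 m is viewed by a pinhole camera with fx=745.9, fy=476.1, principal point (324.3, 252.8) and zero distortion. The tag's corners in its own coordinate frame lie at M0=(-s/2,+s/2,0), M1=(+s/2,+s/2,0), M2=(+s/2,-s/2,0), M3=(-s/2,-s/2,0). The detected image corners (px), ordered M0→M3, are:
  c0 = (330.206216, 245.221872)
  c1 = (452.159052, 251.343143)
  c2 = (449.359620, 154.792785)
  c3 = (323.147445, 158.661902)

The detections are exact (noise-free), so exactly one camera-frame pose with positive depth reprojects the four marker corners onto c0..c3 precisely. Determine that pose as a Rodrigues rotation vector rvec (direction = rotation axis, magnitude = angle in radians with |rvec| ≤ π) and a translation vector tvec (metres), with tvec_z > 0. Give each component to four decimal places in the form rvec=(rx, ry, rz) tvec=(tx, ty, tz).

Intrinsics K: fx=745.9, fy=476.1, cx=324.3, cy=252.8
Marker side s = 0.185 m; corners in marker frame (Z=0):
  M0 = (-0.0925, +0.0925, 0)
  M1 = (+0.0925, +0.0925, 0)
  M2 = (+0.0925, -0.0925, 0)
  M3 = (-0.0925, -0.0925, 0)
Detected image corners:
  c0 = (330.206216, 245.221872) px
  c1 = (452.159052, 251.343143) px
  c2 = (449.359620, 154.792785) px
  c3 = (323.147445, 158.661902) px
Planar DLT: solve 8×8 A·h = b for H (H[2,2]=1):
  H  [+440.21591 +108.54871 +385.36606]
  H  [-113.35539 +535.75341 +203.35942]
  H  [-0.59240 +0.20908 +1.00000]
B = K⁻¹H; ‖b₁‖=1.037043, ‖b₂‖=1.037043; λ = 2/(‖b₁‖+‖b₂‖) = 0.964281, sign → tz>0 ⇒ λ=+0.964281
r₁ = λ·B[:,0] = (+0.81746,+0.07373,-0.57124); r₂ = λ·B[:,1] = (+0.05267,+0.97805,+0.20161)
r₃ = r₁×r₂ = (+0.57357,-0.19490,+0.79563); SVD([r₁ r₂ r₃]) → R = UVᵀ:
  R  [+0.81746 +0.05267 +0.57357]
  R  [+0.07373 +0.97805 -0.19490]
  R  [-0.57124 +0.20161 +0.79563]
t = (+0.07894, -0.10014, +0.96428) m
tr R = 2.591145; θ = arccos((tr R − 1)/2) = 0.650845 rad = 37.291°
axis k = ((R−Rᵀ)₃₂, (R−Rᵀ)₁₃, (R−Rᵀ)₂₁) / (2 sinθ) = (+0.327234, +0.944784, +0.017380)
rvec = θ·k = (+0.212978, +0.614907, +0.011312)

rvec=(0.2130, 0.6149, 0.0113) tvec=(0.0789, -0.1001, 0.9643)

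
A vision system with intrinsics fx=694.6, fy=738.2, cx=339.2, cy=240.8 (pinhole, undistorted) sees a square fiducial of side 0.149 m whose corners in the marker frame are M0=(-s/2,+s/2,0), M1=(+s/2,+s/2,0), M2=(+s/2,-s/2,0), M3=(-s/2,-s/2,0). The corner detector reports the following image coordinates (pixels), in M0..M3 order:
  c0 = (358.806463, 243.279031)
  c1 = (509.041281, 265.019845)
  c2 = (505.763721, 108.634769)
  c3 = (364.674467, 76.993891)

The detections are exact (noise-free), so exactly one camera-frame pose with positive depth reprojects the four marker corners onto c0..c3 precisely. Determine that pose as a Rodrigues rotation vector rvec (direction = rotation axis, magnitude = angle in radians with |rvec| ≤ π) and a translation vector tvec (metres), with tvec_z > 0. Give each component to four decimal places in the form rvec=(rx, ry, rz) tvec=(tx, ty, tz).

Intrinsics K: fx=694.6, fy=738.2, cx=339.2, cy=240.8
Marker side s = 0.149 m; corners in marker frame (Z=0):
  M0 = (-0.0745, +0.0745, 0)
  M1 = (+0.0745, +0.0745, 0)
  M2 = (+0.0745, -0.0745, 0)
  M3 = (-0.0745, -0.0745, 0)
Detected image corners:
  c0 = (358.806463, 243.279031) px
  c1 = (509.041281, 265.019845) px
  c2 = (505.763721, 108.634769) px
  c3 = (364.674467, 76.993891) px
Planar DLT: solve 8×8 A·h = b for H (H[2,2]=1):
  H  [+1185.60318 -188.85671 +437.20060]
  H  [+263.58255 +1009.23516 +171.45324]
  H  [+0.48084 -0.41711 +1.00000]
B = K⁻¹H; ‖b₁‖=1.561503, ‖b₂‖=1.561503; λ = 2/(‖b₁‖+‖b₂‖) = 0.640409, sign → tz>0 ⇒ λ=+0.640409
r₁ = λ·B[:,0] = (+0.94273,+0.12822,+0.30793); r₂ = λ·B[:,1] = (-0.04368,+0.96267,-0.26712)
r₃ = r₁×r₂ = (-0.33069,+0.23837,+0.91314); SVD([r₁ r₂ r₃]) → R = UVᵀ:
  R  [+0.94273 -0.04368 -0.33069]
  R  [+0.12822 +0.96267 +0.23837]
  R  [+0.30793 -0.26712 +0.91314]
t = (+0.09035, -0.06016, +0.64041) m
tr R = 2.818541; θ = arccos((tr R − 1)/2) = 0.429268 rad = 24.595°
axis k = ((R−Rᵀ)₃₂, (R−Rᵀ)₁₃, (R−Rᵀ)₂₁) / (2 sinθ) = (-0.607261, -0.767197, +0.206502)
rvec = θ·k = (-0.260678, -0.329333, +0.088645)

rvec=(-0.2607, -0.3293, 0.0886) tvec=(0.0904, -0.0602, 0.6404)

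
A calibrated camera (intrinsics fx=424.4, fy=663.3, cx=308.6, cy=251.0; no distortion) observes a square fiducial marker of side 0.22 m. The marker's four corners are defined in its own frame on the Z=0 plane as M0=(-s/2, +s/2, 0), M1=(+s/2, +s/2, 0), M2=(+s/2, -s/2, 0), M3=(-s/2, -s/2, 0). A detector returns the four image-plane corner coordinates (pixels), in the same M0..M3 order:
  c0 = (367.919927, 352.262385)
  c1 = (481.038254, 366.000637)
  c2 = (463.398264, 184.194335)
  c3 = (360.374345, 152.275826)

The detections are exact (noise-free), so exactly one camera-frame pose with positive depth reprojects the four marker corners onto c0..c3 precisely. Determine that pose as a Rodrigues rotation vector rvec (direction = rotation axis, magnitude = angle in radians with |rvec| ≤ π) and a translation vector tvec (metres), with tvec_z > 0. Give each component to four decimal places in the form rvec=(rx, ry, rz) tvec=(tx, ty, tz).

Intrinsics K: fx=424.4, fy=663.3, cx=308.6, cy=251.0
Marker side s = 0.22 m; corners in marker frame (Z=0):
  M0 = (-0.1100, +0.1100, 0)
  M1 = (+0.1100, +0.1100, 0)
  M2 = (+0.1100, -0.1100, 0)
  M3 = (-0.1100, -0.1100, 0)
Detected image corners:
  c0 = (367.919927, 352.262385) px
  c1 = (481.038254, 366.000637) px
  c2 = (463.398264, 184.194335) px
  c3 = (360.374345, 152.275826) px
Planar DLT: solve 8×8 A·h = b for H (H[2,2]=1):
  H  [+695.13488 -142.97076 +420.76454]
  H  [+235.29122 +738.45921 +259.24138]
  H  [+0.49050 -0.48172 +1.00000]
B = K⁻¹H; ‖b₁‖=1.382324, ‖b₂‖=1.382323; λ = 2/(‖b₁‖+‖b₂‖) = 0.723420, sign → tz>0 ⇒ λ=+0.723420
r₁ = λ·B[:,0] = (+0.92689,+0.12234,+0.35484); r₂ = λ·B[:,1] = (+0.00970,+0.93726,-0.34849)
r₃ = r₁×r₂ = (-0.37521,+0.32645,+0.86755); SVD([r₁ r₂ r₃]) → R = UVᵀ:
  R  [+0.92689 +0.00970 -0.37521]
  R  [+0.12234 +0.93726 +0.32645]
  R  [+0.35484 -0.34849 +0.86755]
t = (+0.19119, +0.00899, +0.72342) m
tr R = 2.731704; θ = arccos((tr R − 1)/2) = 0.523945 rad = 30.020°
axis k = ((R−Rᵀ)₃₂, (R−Rᵀ)₁₃, (R−Rᵀ)₂₁) / (2 sinθ) = (-0.674535, -0.729609, +0.112578)
rvec = θ·k = (-0.353419, -0.382275, +0.058985)

rvec=(-0.3534, -0.3823, 0.0590) tvec=(0.1912, 0.0090, 0.7234)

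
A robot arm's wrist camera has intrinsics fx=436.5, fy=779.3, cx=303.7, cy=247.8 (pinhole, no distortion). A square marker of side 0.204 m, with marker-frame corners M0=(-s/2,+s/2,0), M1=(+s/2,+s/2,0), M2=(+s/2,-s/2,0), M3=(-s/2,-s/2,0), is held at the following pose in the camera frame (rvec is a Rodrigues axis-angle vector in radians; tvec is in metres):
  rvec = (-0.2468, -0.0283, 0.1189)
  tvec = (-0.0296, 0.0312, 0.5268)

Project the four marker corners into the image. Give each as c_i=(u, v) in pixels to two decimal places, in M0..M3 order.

c0=(179.43, 430.11) c1=(355.77, 467.32) c2=(369.40, 170.79) c3=(209.16, 135.50)

Intrinsics K: fx=436.5, fy=779.3, cx=303.7, cy=247.8
Marker side s = 0.204 m; corners in marker frame (Z=0):
  M0 = (-0.1020, +0.1020, 0)
  M1 = (+0.1020, +0.1020, 0)
  M2 = (+0.1020, -0.1020, 0)
  M3 = (-0.1020, -0.1020, 0)
rvec = (-0.2468, -0.0283, 0.1189), |rvec| = θ = 0.27541 rad = 15.780°
Rodrigues: sinθ=0.27194, 1−cosθ=0.03769; R = I + sinθ·[k]× + (1−cosθ)·[k]×²:
    [+0.99258 -0.11393 -0.04252]
    [+0.12087 +0.96271 +0.24202]
    [+0.01336 -0.24536 +0.96934]
t = (-0.0296, 0.0312, 0.5268) m
M0: Pc = R·M0+t = (-0.14246, +0.11707, +0.50041); u = 436.5·(-0.14246)/0.50041 + 303.7 = 179.4307, v = 779.3·(+0.11707)/0.50041 + 247.8 = 430.1123
M1: Pc = R·M1+t = (+0.06002, +0.14173, +0.50314); u = 436.5·(+0.06002)/0.50314 + 303.7 = 355.7725, v = 779.3·(+0.14173)/0.50314 + 247.8 = 467.3169
M2: Pc = R·M2+t = (+0.08326, -0.05467, +0.55319); u = 436.5·(+0.08326)/0.55319 + 303.7 = 369.4003, v = 779.3·(-0.05467)/0.55319 + 247.8 = 170.7876
M3: Pc = R·M3+t = (-0.11922, -0.07933, +0.55046); u = 436.5·(-0.11922)/0.55046 + 303.7 = 209.1610, v = 779.3·(-0.07933)/0.55046 + 247.8 = 135.4974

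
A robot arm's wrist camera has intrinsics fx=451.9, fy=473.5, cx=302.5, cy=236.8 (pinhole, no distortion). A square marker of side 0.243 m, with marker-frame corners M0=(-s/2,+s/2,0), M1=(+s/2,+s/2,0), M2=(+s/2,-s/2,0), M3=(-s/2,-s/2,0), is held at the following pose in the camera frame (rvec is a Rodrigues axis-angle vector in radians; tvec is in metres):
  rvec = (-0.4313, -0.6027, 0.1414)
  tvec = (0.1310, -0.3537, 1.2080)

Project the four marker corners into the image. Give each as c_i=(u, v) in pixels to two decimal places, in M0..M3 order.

Intrinsics K: fx=451.9, fy=473.5, cx=302.5, cy=236.8
Marker side s = 0.243 m; corners in marker frame (Z=0):
  M0 = (-0.1215, +0.1215, 0)
  M1 = (+0.1215, +0.1215, 0)
  M2 = (+0.1215, -0.1215, 0)
  M3 = (-0.1215, -0.1215, 0)
rvec = (-0.4313, -0.6027, 0.1414), |rvec| = θ = 0.75449 rad = 43.229°
Rodrigues: sinθ=0.68492, 1−cosθ=0.27138; R = I + sinθ·[k]× + (1−cosθ)·[k]×²:
    [+0.81730 -0.00444 -0.57620]
    [+0.25228 +0.90179 +0.35090]
    [+0.51805 -0.43216 +0.73815]
t = (0.1310, -0.3537, 1.2080) m
M0: Pc = R·M0+t = (+0.03116, -0.27479, +1.09255); u = 451.9·(+0.03116)/1.09255 + 302.5 = 315.3879, v = 473.5·(-0.27479)/1.09255 + 236.8 = 117.7109
M1: Pc = R·M1+t = (+0.22976, -0.21348, +1.21844); u = 451.9·(+0.22976)/1.21844 + 302.5 = 387.7155, v = 473.5·(-0.21348)/1.21844 + 236.8 = 153.8388
M2: Pc = R·M2+t = (+0.23084, -0.43261, +1.32345); u = 451.9·(+0.23084)/1.32345 + 302.5 = 381.3221, v = 473.5·(-0.43261)/1.32345 + 236.8 = 82.0204
M3: Pc = R·M3+t = (+0.03224, -0.49392, +1.19756); u = 451.9·(+0.03224)/1.19756 + 302.5 = 314.6648, v = 473.5·(-0.49392)/1.19756 + 236.8 = 41.5111

c0=(315.39, 117.71) c1=(387.72, 153.84) c2=(381.32, 82.02) c3=(314.66, 41.51)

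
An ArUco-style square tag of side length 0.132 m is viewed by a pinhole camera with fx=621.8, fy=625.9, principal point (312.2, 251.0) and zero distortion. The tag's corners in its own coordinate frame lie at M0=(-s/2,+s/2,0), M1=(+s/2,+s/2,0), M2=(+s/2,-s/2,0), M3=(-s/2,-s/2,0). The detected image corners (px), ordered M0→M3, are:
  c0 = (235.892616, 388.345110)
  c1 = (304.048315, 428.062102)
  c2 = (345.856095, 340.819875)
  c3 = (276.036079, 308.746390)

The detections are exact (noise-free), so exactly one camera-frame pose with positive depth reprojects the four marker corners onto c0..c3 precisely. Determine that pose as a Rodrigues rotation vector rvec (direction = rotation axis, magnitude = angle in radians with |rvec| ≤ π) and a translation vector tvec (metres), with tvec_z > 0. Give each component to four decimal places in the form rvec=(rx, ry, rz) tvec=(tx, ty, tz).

Intrinsics K: fx=621.8, fy=625.9, cx=312.2, cy=251.0
Marker side s = 0.132 m; corners in marker frame (Z=0):
  M0 = (-0.0660, +0.0660, 0)
  M1 = (+0.0660, +0.0660, 0)
  M2 = (+0.0660, -0.0660, 0)
  M3 = (-0.0660, -0.0660, 0)
Detected image corners:
  c0 = (235.892616, 388.345110) px
  c1 = (304.048315, 428.062102) px
  c2 = (345.856095, 340.819875) px
  c3 = (276.036079, 308.746390) px
Planar DLT: solve 8×8 A·h = b for H (H[2,2]=1):
  H  [+343.94022 -363.26196 +289.30426]
  H  [+46.01514 +563.80105 +365.26107]
  H  [-0.61548 -0.18280 +1.00000]
B = K⁻¹H; ‖b₁‖=1.106688, ‖b₂‖=1.106688; λ = 2/(‖b₁‖+‖b₂‖) = 0.903597, sign → tz>0 ⇒ λ=+0.903597
r₁ = λ·B[:,0] = (+0.77905,+0.28946,-0.55615); r₂ = λ·B[:,1] = (-0.44496,+0.88019,-0.16518)
r₃ = r₁×r₂ = (+0.44170,+0.37614,+0.81450); SVD([r₁ r₂ r₃]) → R = UVᵀ:
  R  [+0.77905 -0.44496 +0.44170]
  R  [+0.28946 +0.88019 +0.37614]
  R  [-0.55615 -0.16518 +0.81450]
t = (-0.03327, +0.16496, +0.90360) m
tr R = 2.473740; θ = arccos((tr R − 1)/2) = 0.742368 rad = 42.535°
axis k = ((R−Rᵀ)₃₂, (R−Rᵀ)₁₃, (R−Rᵀ)₂₁) / (2 sinθ) = (-0.400367, +0.738014, +0.543177)
rvec = θ·k = (-0.297220, +0.547878, +0.403237)

rvec=(-0.2972, 0.5479, 0.4032) tvec=(-0.0333, 0.1650, 0.9036)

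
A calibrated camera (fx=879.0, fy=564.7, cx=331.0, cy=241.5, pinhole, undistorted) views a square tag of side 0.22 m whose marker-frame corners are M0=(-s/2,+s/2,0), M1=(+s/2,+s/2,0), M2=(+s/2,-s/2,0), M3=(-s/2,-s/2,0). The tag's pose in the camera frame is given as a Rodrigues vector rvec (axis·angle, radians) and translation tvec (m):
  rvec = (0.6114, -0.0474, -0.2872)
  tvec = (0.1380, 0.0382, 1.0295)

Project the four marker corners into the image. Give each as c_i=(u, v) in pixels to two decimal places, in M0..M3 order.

Intrinsics K: fx=879.0, fy=564.7, cx=331.0, cy=241.5
Marker side s = 0.22 m; corners in marker frame (Z=0):
  M0 = (-0.1100, +0.1100, 0)
  M1 = (+0.1100, +0.1100, 0)
  M2 = (+0.1100, -0.1100, 0)
  M3 = (-0.1100, -0.1100, 0)
rvec = (0.6114, -0.0474, -0.2872), |rvec| = θ = 0.67716 rad = 38.798°
Rodrigues: sinθ=0.62658, 1−cosθ=0.22064; R = I + sinθ·[k]× + (1−cosθ)·[k]×²:
    [+0.95923 +0.25180 -0.12835]
    [-0.27969 +0.78044 -0.55918]
    [-0.04063 +0.57228 +0.81905]
t = (0.1380, 0.0382, 1.0295) m
M0: Pc = R·M0+t = (+0.06018, +0.15481, +1.09692); u = 879.0·(+0.06018)/1.09692 + 331.0 = 379.2269, v = 564.7·(+0.15481)/1.09692 + 241.5 = 321.1993
M1: Pc = R·M1+t = (+0.27121, +0.09328, +1.08798); u = 879.0·(+0.27121)/1.08798 + 331.0 = 550.1184, v = 564.7·(+0.09328)/1.08798 + 241.5 = 289.9165
M2: Pc = R·M2+t = (+0.21582, -0.07841, +0.96208); u = 879.0·(+0.21582)/0.96208 + 331.0 = 528.1802, v = 564.7·(-0.07841)/0.96208 + 241.5 = 195.4739
M3: Pc = R·M3+t = (+0.00479, -0.01688, +0.97102); u = 879.0·(+0.00479)/0.97102 + 331.0 = 335.3328, v = 564.7·(-0.01688)/0.97102 + 241.5 = 231.6822

c0=(379.23, 321.20) c1=(550.12, 289.92) c2=(528.18, 195.47) c3=(335.33, 231.68)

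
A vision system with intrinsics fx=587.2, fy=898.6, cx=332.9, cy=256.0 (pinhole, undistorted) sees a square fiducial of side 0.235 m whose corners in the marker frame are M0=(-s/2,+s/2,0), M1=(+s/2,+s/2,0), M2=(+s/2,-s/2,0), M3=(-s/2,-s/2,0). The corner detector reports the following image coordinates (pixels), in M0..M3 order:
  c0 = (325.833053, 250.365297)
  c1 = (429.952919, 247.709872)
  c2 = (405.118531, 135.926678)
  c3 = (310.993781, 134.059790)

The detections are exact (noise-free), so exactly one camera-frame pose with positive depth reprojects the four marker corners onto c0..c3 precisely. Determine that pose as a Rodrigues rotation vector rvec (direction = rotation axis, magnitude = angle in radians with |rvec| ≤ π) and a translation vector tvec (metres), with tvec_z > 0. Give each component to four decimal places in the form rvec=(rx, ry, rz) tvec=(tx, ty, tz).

Intrinsics K: fx=587.2, fy=898.6, cx=332.9, cy=256.0
Marker side s = 0.235 m; corners in marker frame (Z=0):
  M0 = (-0.1175, +0.1175, 0)
  M1 = (+0.1175, +0.1175, 0)
  M2 = (+0.1175, -0.1175, 0)
  M3 = (-0.1175, -0.1175, 0)
Detected image corners:
  c0 = (325.833053, 250.365297) px
  c1 = (429.952919, 247.709872) px
  c2 = (405.118531, 135.926678) px
  c3 = (310.993781, 134.059790) px
Planar DLT: solve 8×8 A·h = b for H (H[2,2]=1):
  H  [+482.14502 -85.37301 +368.40886]
  H  [+30.93890 +396.29147 +188.91248]
  H  [+0.16714 -0.46254 +1.00000]
B = K⁻¹H; ‖b₁‖=0.745434, ‖b₂‖=0.745434; λ = 2/(‖b₁‖+‖b₂‖) = 1.341500, sign → tz>0 ⇒ λ=+1.341500
r₁ = λ·B[:,0] = (+0.97438,-0.01769,+0.22422); r₂ = λ·B[:,1] = (+0.15674,+0.76839,-0.62050)
r₃ = r₁×r₂ = (-0.16131,+0.63974,+0.75147); SVD([r₁ r₂ r₃]) → R = UVᵀ:
  R  [+0.97438 +0.15674 -0.16131]
  R  [-0.01769 +0.76839 +0.63974]
  R  [+0.22422 -0.62050 +0.75147]
t = (+0.08112, -0.10015, +1.34150) m
tr R = 2.494236; θ = arccos((tr R − 1)/2) = 0.727081 rad = 41.659°
axis k = ((R−Rᵀ)₃₂, (R−Rᵀ)₁₃, (R−Rᵀ)₂₁) / (2 sinθ) = (-0.947987, -0.290008, -0.131208)
rvec = θ·k = (-0.689263, -0.210859, -0.095399)

rvec=(-0.6893, -0.2109, -0.0954) tvec=(0.0811, -0.1002, 1.3415)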